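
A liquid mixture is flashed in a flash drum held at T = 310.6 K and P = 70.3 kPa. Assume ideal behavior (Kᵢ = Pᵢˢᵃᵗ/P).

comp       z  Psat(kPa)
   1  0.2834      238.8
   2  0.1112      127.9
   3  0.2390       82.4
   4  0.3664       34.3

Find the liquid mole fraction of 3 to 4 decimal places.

x_3 = 0.2097

Raoult's law: Kᵢ = Pᵢˢᵃᵗ/P = Pᵢˢᵃᵗ/70.3.
  K_1 = 238.8/70.3 = 3.396871, K_2 = 127.9/70.3 = 1.819346, K_3 = 82.4/70.3 = 1.172119, K_4 = 34.3/70.3 = 0.487909
Let ψ = V/F and solve Σ zᵢ(Kᵢ−1)/(1+ψ(Kᵢ−1)) = 0.
Check two-phase: ΣzᵢKᵢ = 1.6239 > 1 and Σzᵢ/Kᵢ = 1.0994 > 1, so g(0) = 0.6239 > 0 and g(1) = -0.0994 < 0.
Newton–Raphson from ψ = 0.43:
  ψ = 0.4300: g = 0.19957, g' = -0.5998 → ψ = 0.7627
  ψ = 0.7627: g = 0.02473, g' = -0.4961 → ψ = 0.8126
  ψ = 0.8126: g = -0.00012, g' = -0.5016 → ψ = 0.8123
Converged at ψ = 0.8123.
Compositions from xᵢ = zᵢ/(1+ψ(Kᵢ−1)), yᵢ = Kᵢxᵢ:
  1: x = 0.0962, y = 0.3267
  2: x = 0.0668, y = 0.1215
  3: x = 0.2097, y = 0.2458
  4: x = 0.6274, y = 0.3061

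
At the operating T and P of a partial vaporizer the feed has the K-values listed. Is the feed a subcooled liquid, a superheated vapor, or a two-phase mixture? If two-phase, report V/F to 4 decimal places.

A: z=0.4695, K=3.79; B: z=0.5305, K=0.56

ΣzᵢKᵢ = 2.0765; Σzᵢ/Kᵢ = 1.0712.
Both exceed 1, so a two-phase solution exists.
Let ψ = V/F and solve Σ zᵢ(Kᵢ−1)/(1+ψ(Kᵢ−1)) = 0.
Binary case is linear: z₁(K₁−1)(1+ψ(K₂−1)) + z₂(K₂−1)(1+ψ(K₁−1)) = 0
⇒ ψ = [z₁(K₁−1)+z₂(K₂−1)] / [−(K₁−1)(K₂−1)] = 1.07648/1.22760 = 0.8769

two-phase, V/F = 0.8769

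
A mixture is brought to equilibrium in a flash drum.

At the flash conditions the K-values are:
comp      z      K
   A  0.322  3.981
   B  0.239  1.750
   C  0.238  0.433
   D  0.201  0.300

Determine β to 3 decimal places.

β = 0.623

Rachford–Rice: g(β) = Σ zᵢ(Kᵢ−1)/(1+β(Kᵢ−1)) = 0.
Check two-phase: ΣzᵢKᵢ = 1.863 > 1 and Σzᵢ/Kᵢ = 1.437 > 1, so g(0) = 0.863 > 0 and g(1) = -0.437 < 0.
Newton iteration, β⁰ = 0.51:
  β = 0.510: g = 0.1019, g' = -0.910 → β = 0.622
  β = 0.622: g = 0.0010, g' = -0.905 → β = 0.623
Converged at β = 0.623.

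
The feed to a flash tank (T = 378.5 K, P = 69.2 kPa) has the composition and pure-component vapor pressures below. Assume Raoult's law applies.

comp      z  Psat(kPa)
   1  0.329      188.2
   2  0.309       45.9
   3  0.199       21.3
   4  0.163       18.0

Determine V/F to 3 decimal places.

V/F = 0.210

Raoult's law: Kᵢ = Pᵢˢᵃᵗ/P = Pᵢˢᵃᵗ/69.2.
  K_1 = 188.2/69.2 = 2.71965, K_2 = 45.9/69.2 = 0.66329, K_3 = 21.3/69.2 = 0.30780, K_4 = 18.0/69.2 = 0.26012
Material balance + equilibrium reduce to Σ zᵢ(Kᵢ−1)/(1+V/F(Kᵢ−1)) = 0.
g(0) = ΣzᵢKᵢ − 1 = 0.203 and g(1) = 1 − Σzᵢ/Kᵢ = -0.860, so a root lies in (0, 1).
Newton iteration, V/F⁰ = 0.4:
  V/F = 0.400: g = -0.1468, g' = -0.751 → V/F = 0.204
  V/F = 0.204: g = 0.0043, g' = -0.826 → V/F = 0.210
Converged at V/F = 0.210.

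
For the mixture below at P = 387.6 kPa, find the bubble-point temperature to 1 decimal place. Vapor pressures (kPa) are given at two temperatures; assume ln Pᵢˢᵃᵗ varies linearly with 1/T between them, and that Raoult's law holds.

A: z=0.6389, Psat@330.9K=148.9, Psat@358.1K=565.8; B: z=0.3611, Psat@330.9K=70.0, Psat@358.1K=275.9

T = 354.3 K

Bubble-point temperature: ΣzᵢPᵢˢᵃᵗ(T) = P. Interpolate ln Pᵢˢᵃᵗ = aᵢ + bᵢ/T.
  T = 330.9 K: ΣzᵢPᵢˢᵃᵗ = 120.41 kPa
  T = 358.1 K: ΣzᵢPᵢˢᵃᵗ = 461.12 kPa
  T = 344.5 K: ΣzᵢPᵢˢᵃᵗ = 241.95 kPa
  T = 351.3 K: ΣzᵢPᵢˢᵃᵗ = 336.11 kPa
  T = 354.7 K: ΣzᵢPᵢˢᵃᵗ = 394.28 kPa
  T = 353.0 K: ΣzᵢPᵢˢᵃᵗ = 364.17 kPa
Interpolating between 353.0 K and 354.7 K gives T ≈ 354.3 K.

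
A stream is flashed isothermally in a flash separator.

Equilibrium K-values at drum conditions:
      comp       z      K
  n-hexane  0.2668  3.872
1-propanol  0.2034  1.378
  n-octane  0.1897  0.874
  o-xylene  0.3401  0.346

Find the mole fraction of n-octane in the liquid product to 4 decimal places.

Rachford–Rice: g(β) = Σ zᵢ(Kᵢ−1)/(1+β(Kᵢ−1)) = 0.
g(0) = ΣzᵢKᵢ − 1 = 0.5968 and g(1) = 1 − Σzᵢ/Kᵢ = -0.4165, so a root lies in (0, 1).
Iterate (Newton) starting at β = 0.3:
  β = 0.3000: g = 0.17910, g' = -0.8869 → β = 0.5020
  β = 0.5020: g = 0.02181, g' = -0.7155 → β = 0.5324
  β = 0.5324: g = 0.00009, g' = -0.7100 → β = 0.5326
Converged at β = 0.5326.
Compositions from xᵢ = zᵢ/(1+β(Kᵢ−1)), yᵢ = Kᵢxᵢ:
  n-hexane: x = 0.1055, y = 0.4084
  1-propanol: x = 0.1693, y = 0.2333
  n-octane: x = 0.2033, y = 0.1777
  o-xylene: x = 0.5219, y = 0.1806

x_n-octane = 0.2033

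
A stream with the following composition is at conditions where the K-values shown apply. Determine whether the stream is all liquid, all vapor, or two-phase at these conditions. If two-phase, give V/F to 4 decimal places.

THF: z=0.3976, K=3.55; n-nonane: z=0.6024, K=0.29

ΣzᵢKᵢ = 1.5862; Σzᵢ/Kᵢ = 2.1892.
Both exceed 1, so a two-phase solution exists.
Let ψ = V/F and solve Σ zᵢ(Kᵢ−1)/(1+ψ(Kᵢ−1)) = 0.
Binary case is linear: z₁(K₁−1)(1+ψ(K₂−1)) + z₂(K₂−1)(1+ψ(K₁−1)) = 0
⇒ ψ = [z₁(K₁−1)+z₂(K₂−1)] / [−(K₁−1)(K₂−1)] = 0.58618/1.81050 = 0.3238

two-phase, V/F = 0.3238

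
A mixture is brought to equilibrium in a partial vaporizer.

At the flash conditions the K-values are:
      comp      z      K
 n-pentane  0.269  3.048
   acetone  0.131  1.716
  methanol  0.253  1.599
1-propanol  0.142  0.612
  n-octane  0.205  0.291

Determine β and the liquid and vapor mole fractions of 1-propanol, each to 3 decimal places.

Material balance + equilibrium reduce to Σ zᵢ(Kᵢ−1)/(1+β(Kᵢ−1)) = 0.
g(0) = ΣzᵢKᵢ − 1 = 0.596 and g(1) = 1 − Σzᵢ/Kᵢ = -0.259, so a root lies in (0, 1).
Iterate (Newton) starting at β = 0.6:
  β = 0.600: g = 0.0995, g' = -0.658 → β = 0.751
  β = 0.751: g = -0.0063, g' = -0.761 → β = 0.743
Converged at β = 0.743.
Compositions from xᵢ = zᵢ/(1+β(Kᵢ−1)), yᵢ = Kᵢxᵢ:
  n-pentane: x = 0.107, y = 0.325
  acetone: x = 0.086, y = 0.147
  methanol: x = 0.175, y = 0.280
  1-propanol: x = 0.200, y = 0.122
  n-octane: x = 0.433, y = 0.126

β = 0.743, x_1-propanol = 0.200, y_1-propanol = 0.122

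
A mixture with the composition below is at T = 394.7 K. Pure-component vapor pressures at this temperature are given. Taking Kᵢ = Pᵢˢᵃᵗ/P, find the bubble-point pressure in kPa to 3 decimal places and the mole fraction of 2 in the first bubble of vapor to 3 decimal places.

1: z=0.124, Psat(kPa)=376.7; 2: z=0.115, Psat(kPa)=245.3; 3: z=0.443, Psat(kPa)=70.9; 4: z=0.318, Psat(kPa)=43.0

Pbub = 120.003 kPa, y_2 = 0.235

At the bubble point ψ → 0, so ΣzᵢKᵢ = 1 with Kᵢ = Pᵢˢᵃᵗ/P ⇒ P = ΣzᵢPᵢˢᵃᵗ.
P = 0.124·376.7 + 0.115·245.3 + 0.443·70.9 + 0.318·43.0 = 120.003 kPa
yᵢ = zᵢPᵢˢᵃᵗ/P ⇒ y_2 = 0.115·245.3/120.003 = 0.235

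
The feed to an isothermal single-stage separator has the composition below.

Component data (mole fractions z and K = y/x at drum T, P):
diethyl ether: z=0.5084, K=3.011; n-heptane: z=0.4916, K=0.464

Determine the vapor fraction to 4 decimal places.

Iterate (Newton) starting at ψ = 0.38:
  ψ = 0.3800: g = 0.24863, g' = -0.8833 → ψ = 0.6615
  ψ = 0.6615: g = 0.03051, g' = -0.7177 → ψ = 0.7040
  ψ = 0.7040: g = 0.00004, g' = -0.7166 → ψ = 0.7041
Converged at ψ = 0.7041.

ψ = 0.7041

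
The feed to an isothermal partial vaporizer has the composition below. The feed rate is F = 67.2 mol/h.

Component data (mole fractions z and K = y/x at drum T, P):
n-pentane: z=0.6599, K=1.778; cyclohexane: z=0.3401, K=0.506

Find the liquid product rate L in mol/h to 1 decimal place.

Rachford–Rice: g(ψ) = Σ zᵢ(Kᵢ−1)/(1+ψ(Kᵢ−1)) = 0.
g(0) = ΣzᵢKᵢ − 1 = 0.3454 and g(1) = 1 − Σzᵢ/Kᵢ = -0.0433, so a root lies in (0, 1).
Binary case is linear: z₁(K₁−1)(1+ψ(K₂−1)) + z₂(K₂−1)(1+ψ(K₁−1)) = 0
⇒ ψ = [z₁(K₁−1)+z₂(K₂−1)] / [−(K₁−1)(K₂−1)] = 0.34539/0.38433 = 0.8987
Then V = ψ·F = 0.8987·67.2 = 60.4 mol/h and L = F − V = 6.8 mol/h.

L = 6.8 mol/h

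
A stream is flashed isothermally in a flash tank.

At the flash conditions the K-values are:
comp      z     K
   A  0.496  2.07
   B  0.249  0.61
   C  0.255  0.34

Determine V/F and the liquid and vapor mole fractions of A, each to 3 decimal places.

V/F = 0.452, x_A = 0.334, y_A = 0.692

Material balance + equilibrium reduce to Σ zᵢ(Kᵢ−1)/(1+V/F(Kᵢ−1)) = 0.
g(0) = ΣzᵢKᵢ − 1 = 0.265 and g(1) = 1 − Σzᵢ/Kᵢ = -0.398, so a root lies in (0, 1).
Iterate (Newton) starting at V/F = 0.34:
  V/F = 0.340: g = 0.0602, g' = -0.540 → V/F = 0.451
  V/F = 0.451: g = 0.0003, g' = -0.539 → V/F = 0.452
Converged at V/F = 0.452.
Compositions from xᵢ = zᵢ/(1+V/F(Kᵢ−1)), yᵢ = Kᵢxᵢ:
  A: x = 0.334, y = 0.692
  B: x = 0.302, y = 0.184
  C: x = 0.363, y = 0.124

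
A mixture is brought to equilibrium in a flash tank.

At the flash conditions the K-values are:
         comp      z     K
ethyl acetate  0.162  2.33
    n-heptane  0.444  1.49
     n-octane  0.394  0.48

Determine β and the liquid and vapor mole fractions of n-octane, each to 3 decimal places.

β = 0.574, x_n-octane = 0.562, y_n-octane = 0.270

Rachford–Rice: g(β) = Σ zᵢ(Kᵢ−1)/(1+β(Kᵢ−1)) = 0.
Check two-phase: ΣzᵢKᵢ = 1.228 > 1 and Σzᵢ/Kᵢ = 1.188 > 1, so g(0) = 0.228 > 0 and g(1) = -0.188 < 0.
Newton–Raphson from β = 0.67:
  β = 0.670: g = -0.0367, g' = -0.391 → β = 0.576
  β = 0.576: g = -0.0009, g' = -0.374 → β = 0.574
Converged at β = 0.574.
Compositions from xᵢ = zᵢ/(1+β(Kᵢ−1)), yᵢ = Kᵢxᵢ:
  ethyl acetate: x = 0.092, y = 0.214
  n-heptane: x = 0.347, y = 0.516
  n-octane: x = 0.562, y = 0.270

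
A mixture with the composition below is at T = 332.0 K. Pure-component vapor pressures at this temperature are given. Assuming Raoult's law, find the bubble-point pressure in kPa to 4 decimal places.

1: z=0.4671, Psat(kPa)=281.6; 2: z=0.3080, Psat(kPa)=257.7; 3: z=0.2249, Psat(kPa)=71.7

Pbub = 227.0323 kPa

At the bubble point ψ → 0, so ΣzᵢKᵢ = 1 with Kᵢ = Pᵢˢᵃᵗ/P ⇒ P = ΣzᵢPᵢˢᵃᵗ.
P = 0.4671·281.6 + 0.3080·257.7 + 0.2249·71.7 = 227.0323 kPa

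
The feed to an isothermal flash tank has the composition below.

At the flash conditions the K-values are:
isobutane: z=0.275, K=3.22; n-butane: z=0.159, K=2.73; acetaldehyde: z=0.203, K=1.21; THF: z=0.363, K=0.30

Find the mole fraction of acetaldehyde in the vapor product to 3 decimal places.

y_acetaldehyde = 0.218

Material balance + equilibrium reduce to Σ zᵢ(Kᵢ−1)/(1+β(Kᵢ−1)) = 0.
Feasibility: ΣzᵢKᵢ = 1.674, Σzᵢ/Kᵢ = 1.521 — both > 1, two phases present.
Newton iteration, β⁰ = 0.5:
  β = 0.500: g = 0.0845, g' = -0.870 → β = 0.597
  β = 0.597: g = -0.0009, g' = -0.898 → β = 0.596
Converged at β = 0.596.
Compositions from xᵢ = zᵢ/(1+β(Kᵢ−1)), yᵢ = Kᵢxᵢ:
  isobutane: x = 0.118, y = 0.381
  n-butane: x = 0.078, y = 0.214
  acetaldehyde: x = 0.180, y = 0.218
  THF: x = 0.623, y = 0.187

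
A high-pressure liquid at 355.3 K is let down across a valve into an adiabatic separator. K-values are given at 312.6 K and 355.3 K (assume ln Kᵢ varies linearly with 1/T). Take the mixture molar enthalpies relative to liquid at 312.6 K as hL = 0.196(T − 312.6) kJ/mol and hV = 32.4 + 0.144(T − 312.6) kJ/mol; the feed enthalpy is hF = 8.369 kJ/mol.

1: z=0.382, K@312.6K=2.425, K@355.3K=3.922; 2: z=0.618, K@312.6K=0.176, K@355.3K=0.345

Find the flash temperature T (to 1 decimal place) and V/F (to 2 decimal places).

Adiabatic flash: solve Rachford–Rice at each trial T, then check hF = ψ·hV(T) + (1−ψ)·hL(T).
  T = 312.6 K: K = (2.425, 0.176), RR gives ψ = 0.030, H_out = 0.969 kJ/mol
  T = 355.3 K: K = (3.922, 0.345), RR gives ψ = 0.372, H_out = 19.587 kJ/mol
  T = 334.0 K: K = (3.133, 0.252), RR gives ψ = 0.221, H_out = 11.109 kJ/mol
  T = 323.3 K: K = (2.768, 0.212), RR gives ψ = 0.135, H_out = 6.402 kJ/mol
  T = 328.6 K: K = (2.946, 0.231), RR gives ψ = 0.179, H_out = 8.798 kJ/mol
  T = 326.0 K: K = (2.858, 0.222), RR gives ψ = 0.158, H_out = 7.641 kJ/mol
  T = 327.3 K: K = (2.902, 0.226), RR gives ψ = 0.169, H_out = 8.224 kJ/mol
Linear interpolation between T = 327.3 (H_out = 8.224) and T = 328.6 (H_out = 8.798) on hF = 8.369 gives T ≈ 327.6 K, at which ψ = 0.17.

T = 327.6 K, V/F = 0.17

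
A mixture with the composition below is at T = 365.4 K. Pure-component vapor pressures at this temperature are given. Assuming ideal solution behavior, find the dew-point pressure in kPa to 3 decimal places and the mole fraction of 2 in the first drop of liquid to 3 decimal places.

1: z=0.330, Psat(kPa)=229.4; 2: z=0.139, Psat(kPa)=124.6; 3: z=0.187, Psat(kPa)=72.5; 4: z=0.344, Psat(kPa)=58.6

Pdew = 90.878 kPa, x_2 = 0.101

At the dew point ψ → 1, so Σzᵢ/Kᵢ = 1 with Kᵢ = Pᵢˢᵃᵗ/P ⇒ 1/P = Σzᵢ/Pᵢˢᵃᵗ.
1/P = 0.330/229.4 + 0.139/124.6 + 0.187/72.5 + 0.344/58.6 = 0.011004 ⇒ P = 90.878 kPa
xᵢ = zᵢP/Pᵢˢᵃᵗ ⇒ x_2 = 0.139·90.878/124.6 = 0.101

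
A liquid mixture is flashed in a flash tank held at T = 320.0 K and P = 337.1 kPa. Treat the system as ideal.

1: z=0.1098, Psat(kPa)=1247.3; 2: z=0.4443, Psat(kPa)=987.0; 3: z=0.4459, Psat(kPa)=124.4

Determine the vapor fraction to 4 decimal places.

Raoult's law: Kᵢ = Pᵢˢᵃᵗ/P = Pᵢˢᵃᵗ/337.1.
  K_1 = 1247.3/337.1 = 3.700089, K_2 = 987.0/337.1 = 2.927915, K_3 = 124.4/337.1 = 0.369030
Material balance + equilibrium reduce to Σ zᵢ(Kᵢ−1)/(1+ψ(Kᵢ−1)) = 0.
g(0) = ΣzᵢKᵢ − 1 = 0.8717 and g(1) = 1 − Σzᵢ/Kᵢ = -0.3897, so a root lies in (0, 1).
Iterate (Newton) starting at ψ = 0.5:
  ψ = 0.5000: g = 0.15128, g' = -0.9520 → ψ = 0.6589
  ψ = 0.6589: g = 0.00240, g' = -0.9441 → ψ = 0.6615
Converged at ψ = 0.6615.

ψ = 0.6615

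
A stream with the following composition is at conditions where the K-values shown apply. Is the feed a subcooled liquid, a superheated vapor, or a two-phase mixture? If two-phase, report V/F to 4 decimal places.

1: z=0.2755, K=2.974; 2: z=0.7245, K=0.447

ΣzᵢKᵢ = 1.1432; Σzᵢ/Kᵢ = 1.7134.
Both exceed 1, so a two-phase solution exists.
Material balance + equilibrium reduce to Σ zᵢ(Kᵢ−1)/(1+ψ(Kᵢ−1)) = 0.
Binary case is linear: z₁(K₁−1)(1+ψ(K₂−1)) + z₂(K₂−1)(1+ψ(K₁−1)) = 0
⇒ ψ = [z₁(K₁−1)+z₂(K₂−1)] / [−(K₁−1)(K₂−1)] = 0.14319/1.09162 = 0.1312

two-phase, V/F = 0.1312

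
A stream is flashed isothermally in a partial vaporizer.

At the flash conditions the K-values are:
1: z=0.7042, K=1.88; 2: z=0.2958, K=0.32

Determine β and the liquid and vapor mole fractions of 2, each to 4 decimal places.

Let β = V/F and solve Σ zᵢ(Kᵢ−1)/(1+β(Kᵢ−1)) = 0.
Feasibility: ΣzᵢKᵢ = 1.4186, Σzᵢ/Kᵢ = 1.2989 — both > 1, two phases present.
Binary case is linear: z₁(K₁−1)(1+β(K₂−1)) + z₂(K₂−1)(1+β(K₁−1)) = 0
⇒ β = [z₁(K₁−1)+z₂(K₂−1)] / [−(K₁−1)(K₂−1)] = 0.41855/0.59840 = 0.6995
Compositions from xᵢ = zᵢ/(1+β(Kᵢ−1)), yᵢ = Kᵢxᵢ:
  1: x = 0.4359, y = 0.8195
  2: x = 0.5641, y = 0.1805

β = 0.6995, x_2 = 0.5641, y_2 = 0.1805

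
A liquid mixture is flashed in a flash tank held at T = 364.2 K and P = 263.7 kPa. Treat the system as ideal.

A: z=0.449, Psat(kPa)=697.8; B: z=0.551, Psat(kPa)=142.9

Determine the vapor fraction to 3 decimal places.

Raoult's law: Kᵢ = Pᵢˢᵃᵗ/P = Pᵢˢᵃᵗ/263.7.
  K_A = 697.8/263.7 = 2.64619, K_B = 142.9/263.7 = 0.54190
Material balance + equilibrium reduce to Σ zᵢ(Kᵢ−1)/(1+ψ(Kᵢ−1)) = 0.
Check two-phase: ΣzᵢKᵢ = 1.487 > 1 and Σzᵢ/Kᵢ = 1.186 > 1, so g(0) = 0.487 > 0 and g(1) = -0.186 < 0.
Newton iteration, ψ⁰ = 0.31:
  ψ = 0.310: g = 0.1952, g' = -0.690 → ψ = 0.593
  ψ = 0.593: g = 0.0276, g' = -0.530 → ψ = 0.645
Converged at ψ = 0.645.

ψ = 0.645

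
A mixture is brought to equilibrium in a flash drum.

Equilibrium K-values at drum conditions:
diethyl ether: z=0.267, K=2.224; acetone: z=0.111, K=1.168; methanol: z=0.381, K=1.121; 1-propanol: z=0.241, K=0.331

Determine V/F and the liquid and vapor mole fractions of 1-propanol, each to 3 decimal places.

V/F = 0.551, x_1-propanol = 0.382, y_1-propanol = 0.126

Rachford–Rice: g(V/F) = Σ zᵢ(Kᵢ−1)/(1+V/F(Kᵢ−1)) = 0.
Feasibility: ΣzᵢKᵢ = 1.230, Σzᵢ/Kᵢ = 1.283 — both > 1, two phases present.
Newton–Raphson from V/F = 0.5:
  V/F = 0.500: g = 0.0211, g' = -0.405 → V/F = 0.552
  V/F = 0.552: g = -0.0004, g' = -0.421 → V/F = 0.551
Converged at V/F = 0.551.
Compositions from xᵢ = zᵢ/(1+V/F(Kᵢ−1)), yᵢ = Kᵢxᵢ:
  diethyl ether: x = 0.159, y = 0.355
  acetone: x = 0.102, y = 0.119
  methanol: x = 0.357, y = 0.400
  1-propanol: x = 0.382, y = 0.126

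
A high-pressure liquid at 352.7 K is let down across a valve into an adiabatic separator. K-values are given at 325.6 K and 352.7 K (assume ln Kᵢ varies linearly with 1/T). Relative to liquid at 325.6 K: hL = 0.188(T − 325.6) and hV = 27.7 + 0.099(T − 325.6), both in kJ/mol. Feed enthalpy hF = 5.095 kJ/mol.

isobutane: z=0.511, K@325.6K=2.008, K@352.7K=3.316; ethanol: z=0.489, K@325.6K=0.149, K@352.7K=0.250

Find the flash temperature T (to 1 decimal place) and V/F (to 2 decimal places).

Adiabatic flash: solve Rachford–Rice at each trial T, then check hF = ψ·hV(T) + (1−ψ)·hL(T).
  T = 325.6 K: K = (2.008, 0.149), RR gives ψ = 0.115, H_out = 3.195 kJ/mol
  T = 352.7 K: K = (3.316, 0.250), RR gives ψ = 0.470, H_out = 16.985 kJ/mol
  T = 339.1 K: K = (2.604, 0.195), RR gives ψ = 0.330, H_out = 11.277 kJ/mol
  T = 332.4 K: K = (2.295, 0.171), RR gives ψ = 0.239, H_out = 7.748 kJ/mol
  T = 329.0 K: K = (2.148, 0.160), RR gives ψ = 0.182, H_out = 5.632 kJ/mol
  T = 327.3 K: K = (2.077, 0.154), RR gives ψ = 0.150, H_out = 4.460 kJ/mol
Linear interpolation between T = 327.3 (H_out = 4.460) and T = 329.0 (H_out = 5.632) on hF = 5.095 gives T ≈ 328.2 K, at which ψ = 0.17.

T = 328.2 K, V/F = 0.17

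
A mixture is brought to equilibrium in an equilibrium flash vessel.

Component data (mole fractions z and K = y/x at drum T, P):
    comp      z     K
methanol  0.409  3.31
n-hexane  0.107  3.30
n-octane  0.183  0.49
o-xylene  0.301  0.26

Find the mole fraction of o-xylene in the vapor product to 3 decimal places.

y_o-xylene = 0.135

Rachford–Rice: g(V/F) = Σ zᵢ(Kᵢ−1)/(1+V/F(Kᵢ−1)) = 0.
Check two-phase: ΣzᵢKᵢ = 1.875 > 1 and Σzᵢ/Kᵢ = 1.687 > 1, so g(0) = 0.875 > 0 and g(1) = -0.687 < 0.
Newton–Raphson from V/F = 0.44:
  V/F = 0.440: g = 0.1403, g' = -1.118 → V/F = 0.565
  V/F = 0.565: g = 0.0025, g' = -1.099 → V/F = 0.568
Converged at V/F = 0.568.
Compositions from xᵢ = zᵢ/(1+V/F(Kᵢ−1)), yᵢ = Kᵢxᵢ:
  methanol: x = 0.177, y = 0.586
  n-hexane: x = 0.046, y = 0.153
  n-octane: x = 0.258, y = 0.126
  o-xylene: x = 0.519, y = 0.135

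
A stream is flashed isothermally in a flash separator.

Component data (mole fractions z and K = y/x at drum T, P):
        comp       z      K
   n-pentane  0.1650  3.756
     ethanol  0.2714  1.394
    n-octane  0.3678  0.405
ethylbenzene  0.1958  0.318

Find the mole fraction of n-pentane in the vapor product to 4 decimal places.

y_n-pentane = 0.4086

Material balance + equilibrium reduce to Σ zᵢ(Kᵢ−1)/(1+V/F(Kᵢ−1)) = 0.
g(0) = ΣzᵢKᵢ − 1 = 0.2093 and g(1) = 1 − Σzᵢ/Kᵢ = -0.7625, so a root lies in (0, 1).
Newton–Raphson from V/F = 0.39:
  V/F = 0.3900: g = -0.15503, g' = -0.7126 → V/F = 0.1724
  V/F = 0.1724: g = 0.01318, g' = -0.8915 → V/F = 0.1872
  V/F = 0.1872: g = 0.00019, g' = -0.8664 → V/F = 0.1874
Converged at V/F = 0.1874.
Compositions from xᵢ = zᵢ/(1+V/F(Kᵢ−1)), yᵢ = Kᵢxᵢ:
  n-pentane: x = 0.1088, y = 0.4086
  ethanol: x = 0.2527, y = 0.3523
  n-octane: x = 0.4140, y = 0.1677
  ethylbenzene: x = 0.2245, y = 0.0714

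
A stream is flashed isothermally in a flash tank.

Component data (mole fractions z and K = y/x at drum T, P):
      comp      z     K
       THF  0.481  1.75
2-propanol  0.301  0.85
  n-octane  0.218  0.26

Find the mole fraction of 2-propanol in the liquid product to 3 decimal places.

Rachford–Rice: g(β) = Σ zᵢ(Kᵢ−1)/(1+β(Kᵢ−1)) = 0.
Feasibility: ΣzᵢKᵢ = 1.154, Σzᵢ/Kᵢ = 1.467 — both > 1, two phases present.
Iterate (Newton) starting at β = 0.45:
  β = 0.450: g = -0.0206, g' = -0.427 → β = 0.402
  β = 0.402: g = -0.0005, g' = -0.409 → β = 0.401
Converged at β = 0.401.
Compositions from xᵢ = zᵢ/(1+β(Kᵢ−1)), yᵢ = Kᵢxᵢ:
  THF: x = 0.370, y = 0.647
  2-propanol: x = 0.320, y = 0.272
  n-octane: x = 0.310, y = 0.081

x_2-propanol = 0.320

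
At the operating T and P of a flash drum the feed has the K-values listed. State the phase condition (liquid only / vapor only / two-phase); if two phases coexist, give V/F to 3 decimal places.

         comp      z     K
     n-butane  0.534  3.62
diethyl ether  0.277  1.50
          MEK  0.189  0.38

vapor only

ΣzᵢKᵢ = 2.420; Σzᵢ/Kᵢ = 0.830.
Since Σzᵢ/Kᵢ < 1 the mixture is above its dew point — single vapor phase.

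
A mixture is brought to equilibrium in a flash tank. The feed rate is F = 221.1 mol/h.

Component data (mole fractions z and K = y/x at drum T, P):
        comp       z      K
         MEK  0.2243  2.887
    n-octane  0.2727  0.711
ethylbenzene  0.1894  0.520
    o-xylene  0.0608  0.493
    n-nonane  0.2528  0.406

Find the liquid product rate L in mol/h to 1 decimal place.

L = 202.6 mol/h

Material balance + equilibrium reduce to Σ zᵢ(Kᵢ−1)/(1+ψ(Kᵢ−1)) = 0.
Feasibility: ΣzᵢKᵢ = 1.0725, Σzᵢ/Kᵢ = 1.5715 — both > 1, two phases present.
Newton–Raphson from ψ = 0.5:
  ψ = 0.5000: g = -0.24886, g' = -0.5266 → ψ = 0.0275
  ψ = 0.0275: g = 0.04692, g' = -0.8981 → ψ = 0.0797
  ψ = 0.0797: g = 0.00297, g' = -0.7898 → ψ = 0.0835
Converged at ψ = 0.0835.
Then V = ψ·F = 0.0835·221.1 = 18.5 mol/h and L = F − V = 202.6 mol/h.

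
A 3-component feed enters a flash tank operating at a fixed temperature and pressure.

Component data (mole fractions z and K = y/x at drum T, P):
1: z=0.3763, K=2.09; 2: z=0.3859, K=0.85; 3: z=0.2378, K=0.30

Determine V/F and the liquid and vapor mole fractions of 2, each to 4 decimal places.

V/F = 0.3841, x_2 = 0.4095, y_2 = 0.3481

Rachford–Rice: g(V/F) = Σ zᵢ(Kᵢ−1)/(1+V/F(Kᵢ−1)) = 0.
Feasibility: ΣzᵢKᵢ = 1.1858, Σzᵢ/Kᵢ = 1.4267 — both > 1, two phases present.
Iterate (Newton) starting at V/F = 0.33:
  V/F = 0.3300: g = 0.02430, g' = -0.4485 → V/F = 0.3842
  V/F = 0.3842: g = -0.00001, g' = -0.4499 → V/F = 0.3841
Converged at V/F = 0.3841.
Compositions from xᵢ = zᵢ/(1+V/F(Kᵢ−1)), yᵢ = Kᵢxᵢ:
  1: x = 0.2652, y = 0.5543
  2: x = 0.4095, y = 0.3481
  3: x = 0.3253, y = 0.0976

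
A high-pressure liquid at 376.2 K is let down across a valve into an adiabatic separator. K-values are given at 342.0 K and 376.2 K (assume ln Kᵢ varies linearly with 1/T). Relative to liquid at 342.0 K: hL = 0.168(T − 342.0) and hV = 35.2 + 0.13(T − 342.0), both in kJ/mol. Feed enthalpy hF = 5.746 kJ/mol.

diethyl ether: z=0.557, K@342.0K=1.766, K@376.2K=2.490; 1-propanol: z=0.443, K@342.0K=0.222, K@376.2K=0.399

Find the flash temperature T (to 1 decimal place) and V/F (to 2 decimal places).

T = 343.1 K, V/F = 0.16

Adiabatic flash: solve Rachford–Rice at each trial T, then check hF = ψ·hV(T) + (1−ψ)·hL(T).
  T = 342.0 K: K = (1.766, 0.222), RR gives ψ = 0.138, H_out = 4.844 kJ/mol
  T = 376.2 K: K = (2.490, 0.399), RR gives ψ = 0.629, H_out = 27.085 kJ/mol
  T = 359.1 K: K = (2.114, 0.302), RR gives ψ = 0.400, H_out = 16.699 kJ/mol
  T = 350.6 K: K = (1.938, 0.260), RR gives ψ = 0.280, H_out = 11.218 kJ/mol
  T = 346.3 K: K = (1.851, 0.241), RR gives ψ = 0.213, H_out = 8.176 kJ/mol
  T = 344.1 K: K = (1.807, 0.231), RR gives ψ = 0.175, H_out = 6.514 kJ/mol
Linear interpolation between T = 342.0 (H_out = 4.844) and T = 344.1 (H_out = 6.514) on hF = 5.746 gives T ≈ 343.1 K, at which ψ = 0.16.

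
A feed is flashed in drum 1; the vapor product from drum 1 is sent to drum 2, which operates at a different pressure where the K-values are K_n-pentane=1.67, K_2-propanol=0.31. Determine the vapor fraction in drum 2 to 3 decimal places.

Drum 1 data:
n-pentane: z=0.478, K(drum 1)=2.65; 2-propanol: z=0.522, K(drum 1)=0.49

V/F (drum 2) = 0.348

Drum 1:
Iterate (Newton) starting at ψ₁ = 0.36:
  ψ₁ = 0.360: g = 0.1687, g' = -0.716 → ψ₁ = 0.596
  ψ₁ = 0.596: g = 0.0154, g' = -0.611 → ψ₁ = 0.621
Converged at ψ₁ = 0.621.
Drum-1 compositions:
  n-pentane: x = 0.236, y = 0.626
  2-propanol: x = 0.764, y = 0.374
Drum-2 feed = drum-1 vapor: z₂ = (0.6257, 0.3743).
Drum 2:
Rachford–Rice: g(ψ₂) = Σ zᵢ(Kᵢ−1)/(1+ψ₂(Kᵢ−1)) = 0.
g(0) = ΣzᵢKᵢ − 1 = 0.161 and g(1) = 1 − Σzᵢ/Kᵢ = -0.582, so a root lies in (0, 1).
Newton–Raphson from ψ₂ = 0.6:
  ψ₂ = 0.600: g = -0.1417, g' = -0.662 → ψ₂ = 0.386
  ψ₂ = 0.386: g = -0.0189, g' = -0.508 → ψ₂ = 0.349
  ψ₂ = 0.349: g = -0.0003, g' = -0.494 → ψ₂ = 0.348
Converged at ψ₂ = 0.348.
  n-pentane: x = 0.507, y = 0.847
  2-propanol: x = 0.493, y = 0.153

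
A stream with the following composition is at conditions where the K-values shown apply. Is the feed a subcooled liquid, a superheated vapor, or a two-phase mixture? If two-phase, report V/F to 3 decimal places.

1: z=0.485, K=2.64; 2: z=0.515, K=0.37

two-phase, V/F = 0.456

ΣzᵢKᵢ = 1.471; Σzᵢ/Kᵢ = 1.576.
Both exceed 1, so a two-phase solution exists.
Rachford–Rice: g(ψ) = Σ zᵢ(Kᵢ−1)/(1+ψ(Kᵢ−1)) = 0.
Iterate (Newton) starting at ψ = 0.5:
  ψ = 0.500: g = -0.0366, g' = -0.829 → ψ = 0.456
Converged at ψ = 0.456.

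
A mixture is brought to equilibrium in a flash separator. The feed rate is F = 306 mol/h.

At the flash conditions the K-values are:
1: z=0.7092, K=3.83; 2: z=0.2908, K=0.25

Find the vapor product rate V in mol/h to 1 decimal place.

Binary case is linear: z₁(K₁−1)(1+β(K₂−1)) + z₂(K₂−1)(1+β(K₁−1)) = 0
⇒ β = [z₁(K₁−1)+z₂(K₂−1)] / [−(K₁−1)(K₂−1)] = 1.78894/2.12250 = 0.8428
Then V = β·F = 0.8428·306 = 257.9 mol/h and L = F − V = 48.1 mol/h.

V = 257.9 mol/h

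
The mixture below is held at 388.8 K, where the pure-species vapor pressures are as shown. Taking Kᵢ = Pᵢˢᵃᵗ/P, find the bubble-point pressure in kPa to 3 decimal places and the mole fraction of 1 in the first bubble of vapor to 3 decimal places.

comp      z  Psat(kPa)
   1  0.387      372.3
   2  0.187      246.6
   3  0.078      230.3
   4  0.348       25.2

Pbub = 216.927 kPa, y_1 = 0.664

At the bubble point ψ → 0, so ΣzᵢKᵢ = 1 with Kᵢ = Pᵢˢᵃᵗ/P ⇒ P = ΣzᵢPᵢˢᵃᵗ.
P = 0.387·372.3 + 0.187·246.6 + 0.078·230.3 + 0.348·25.2 = 216.927 kPa
yᵢ = zᵢPᵢˢᵃᵗ/P ⇒ y_1 = 0.387·372.3/216.927 = 0.664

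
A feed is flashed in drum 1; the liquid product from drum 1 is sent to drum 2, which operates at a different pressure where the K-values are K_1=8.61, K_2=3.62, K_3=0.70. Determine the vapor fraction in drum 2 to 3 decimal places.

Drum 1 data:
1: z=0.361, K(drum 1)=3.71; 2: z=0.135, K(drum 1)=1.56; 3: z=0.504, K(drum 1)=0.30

Drum 1:
Rachford–Rice: g(ψ₁) = Σ zᵢ(Kᵢ−1)/(1+ψ₁(Kᵢ−1)) = 0.
Feasibility: ΣzᵢKᵢ = 1.701, Σzᵢ/Kᵢ = 1.864 — both > 1, two phases present.
Iterate (Newton) starting at ψ₁ = 0.5:
  ψ₁ = 0.500: g = -0.0683, g' = -1.088 → ψ₁ = 0.437
Converged at ψ₁ = 0.437.
Drum-1 compositions:
  1: x = 0.165, y = 0.613
  2: x = 0.108, y = 0.169
  3: x = 0.726, y = 0.218
Drum-2 feed = drum-1 liquid: z₂ = (0.1652, 0.1084, 0.7263).
Drum 2:
Material balance + equilibrium reduce to Σ zᵢ(Kᵢ−1)/(1+ψ₂(Kᵢ−1)) = 0.
Feasibility: ΣzᵢKᵢ = 2.323, Σzᵢ/Kᵢ = 1.087 — both > 1, two phases present.
Newton–Raphson from ψ₂ = 0.5:
  ψ₂ = 0.500: g = 0.1283, g' = -0.644 → ψ₂ = 0.699
  ψ₂ = 0.699: g = 0.0235, g' = -0.437 → ψ₂ = 0.753
  ψ₂ = 0.753: g = 0.0009, g' = -0.405 → ψ₂ = 0.755
Converged at ψ₂ = 0.755.
  1: x = 0.024, y = 0.211
  2: x = 0.036, y = 0.132
  3: x = 0.939, y = 0.657

V/F (drum 2) = 0.755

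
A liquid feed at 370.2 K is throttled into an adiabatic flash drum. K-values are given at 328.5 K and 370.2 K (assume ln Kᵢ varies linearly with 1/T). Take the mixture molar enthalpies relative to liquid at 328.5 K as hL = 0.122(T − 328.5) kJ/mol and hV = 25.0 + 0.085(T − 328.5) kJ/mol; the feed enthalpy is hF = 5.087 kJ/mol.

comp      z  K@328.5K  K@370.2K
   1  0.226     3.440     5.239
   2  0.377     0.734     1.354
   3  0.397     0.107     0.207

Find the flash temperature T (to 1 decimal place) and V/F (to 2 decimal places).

Adiabatic flash: solve Rachford–Rice at each trial T, then check hF = ψ·hV(T) + (1−ψ)·hL(T).
  T = 328.5 K: K = (3.440, 0.734, 0.107), RR gives ψ = 0.063, H_out = 1.581 kJ/mol
  T = 370.2 K: K = (5.239, 1.354, 0.207), RR gives ψ = 0.410, H_out = 14.704 kJ/mol
  T = 349.4 K: K = (4.301, 1.016, 0.152), RR gives ψ = 0.240, H_out = 8.355 kJ/mol
  T = 338.9 K: K = (3.858, 0.867, 0.128), RR gives ψ = 0.152, H_out = 5.013 kJ/mol
  T = 344.1 K: K = (4.075, 0.939, 0.140), RR gives ψ = 0.196, H_out = 6.680 kJ/mol
  T = 341.5 K: K = (3.966, 0.903, 0.134), RR gives ψ = 0.174, H_out = 5.849 kJ/mol
  T = 340.2 K: K = (3.911, 0.885, 0.131), RR gives ψ = 0.163, H_out = 5.432 kJ/mol
Linear interpolation between T = 338.9 (H_out = 5.013) and T = 340.2 (H_out = 5.432) on hF = 5.087 gives T ≈ 339.1 K, at which ψ = 0.15.

T = 339.1 K, V/F = 0.15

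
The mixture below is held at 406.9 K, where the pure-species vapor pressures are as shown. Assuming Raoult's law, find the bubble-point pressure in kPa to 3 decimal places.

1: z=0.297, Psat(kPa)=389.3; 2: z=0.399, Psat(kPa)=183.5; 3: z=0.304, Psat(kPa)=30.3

Pbub = 198.050 kPa

At the bubble point ψ → 0, so ΣzᵢKᵢ = 1 with Kᵢ = Pᵢˢᵃᵗ/P ⇒ P = ΣzᵢPᵢˢᵃᵗ.
P = 0.297·389.3 + 0.399·183.5 + 0.304·30.3 = 198.050 kPa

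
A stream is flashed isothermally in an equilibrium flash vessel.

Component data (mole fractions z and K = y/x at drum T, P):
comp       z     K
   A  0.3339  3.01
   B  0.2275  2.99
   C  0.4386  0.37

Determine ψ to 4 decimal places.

Let ψ = V/F and solve Σ zᵢ(Kᵢ−1)/(1+ψ(Kᵢ−1)) = 0.
Feasibility: ΣzᵢKᵢ = 1.8475, Σzᵢ/Kᵢ = 1.3724 — both > 1, two phases present.
Newton iteration, ψ⁰ = 0.55:
  ψ = 0.5500: g = 0.11208, g' = -0.9173 → ψ = 0.6722
  ψ = 0.6722: g = -0.00016, g' = -0.9326 → ψ = 0.6720
Converged at ψ = 0.6720.

ψ = 0.6720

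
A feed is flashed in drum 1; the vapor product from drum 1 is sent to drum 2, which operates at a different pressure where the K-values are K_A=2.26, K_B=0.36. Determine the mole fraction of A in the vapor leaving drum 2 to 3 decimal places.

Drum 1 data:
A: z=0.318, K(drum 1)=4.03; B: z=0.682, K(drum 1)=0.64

y_A (drum 2) = 0.761

Drum 1:
Let ψ₁ = V/F and solve Σ zᵢ(Kᵢ−1)/(1+ψ₁(Kᵢ−1)) = 0.
g(0) = ΣzᵢKᵢ − 1 = 0.718 and g(1) = 1 − Σzᵢ/Kᵢ = -0.145, so a root lies in (0, 1).
Binary case is linear: z₁(K₁−1)(1+ψ₁(K₂−1)) + z₂(K₂−1)(1+ψ₁(K₁−1)) = 0
⇒ ψ₁ = [z₁(K₁−1)+z₂(K₂−1)] / [−(K₁−1)(K₂−1)] = 0.7180/1.0908 = 0.658
Drum-1 compositions:
  A: x = 0.106, y = 0.428
  B: x = 0.894, y = 0.572
Drum-2 feed = drum-1 vapor: z₂ = (0.4280, 0.5720).
Drum 2:
Material balance + equilibrium reduce to Σ zᵢ(Kᵢ−1)/(1+ψ₂(Kᵢ−1)) = 0.
Check two-phase: ΣzᵢKᵢ = 1.173 > 1 and Σzᵢ/Kᵢ = 1.778 > 1, so g(0) = 0.173 > 0 and g(1) = -0.778 < 0.
Newton–Raphson from ψ₂ = 0.5:
  ψ₂ = 0.500: g = -0.2076, g' = -0.762 → ψ₂ = 0.228
  ψ₂ = 0.228: g = -0.0096, g' = -0.731 → ψ₂ = 0.215
Converged at ψ₂ = 0.215.
  A: x = 0.337, y = 0.761
  B: x = 0.663, y = 0.239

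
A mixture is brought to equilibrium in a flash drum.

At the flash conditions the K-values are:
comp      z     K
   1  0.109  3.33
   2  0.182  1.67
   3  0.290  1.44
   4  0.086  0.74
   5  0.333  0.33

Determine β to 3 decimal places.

β = 0.412

Newton–Raphson from β = 0.5:
  β = 0.500: g = -0.0480, g' = -0.556 → β = 0.414
  β = 0.414: g = -0.0010, g' = -0.537 → β = 0.412
Converged at β = 0.412.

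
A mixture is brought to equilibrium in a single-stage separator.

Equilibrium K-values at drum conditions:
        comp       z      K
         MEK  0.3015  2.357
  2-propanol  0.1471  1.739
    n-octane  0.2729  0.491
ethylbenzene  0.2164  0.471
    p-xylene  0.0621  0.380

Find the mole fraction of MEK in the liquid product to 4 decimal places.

x_MEK = 0.2027

Newton iteration, β⁰ = 0.65:
  β = 0.6500: g = -0.15572, g' = -0.5589 → β = 0.3714
  β = 0.3714: g = -0.00644, g' = -0.5365 → β = 0.3594
Converged at β = 0.3594.
Compositions from xᵢ = zᵢ/(1+β(Kᵢ−1)), yᵢ = Kᵢxᵢ:
  MEK: x = 0.2027, y = 0.4777
  2-propanol: x = 0.1162, y = 0.2021
  n-octane: x = 0.3340, y = 0.1640
  ethylbenzene: x = 0.2672, y = 0.1259
  p-xylene: x = 0.0799, y = 0.0304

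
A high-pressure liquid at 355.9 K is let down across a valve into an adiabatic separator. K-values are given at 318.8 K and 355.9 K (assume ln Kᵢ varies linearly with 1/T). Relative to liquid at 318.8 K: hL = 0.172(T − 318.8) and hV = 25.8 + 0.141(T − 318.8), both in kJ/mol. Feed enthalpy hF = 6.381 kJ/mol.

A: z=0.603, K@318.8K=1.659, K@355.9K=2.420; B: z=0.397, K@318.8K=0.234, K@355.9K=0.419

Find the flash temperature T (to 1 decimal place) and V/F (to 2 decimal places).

Adiabatic flash: solve Rachford–Rice at each trial T, then check hF = ψ·hV(T) + (1−ψ)·hL(T).
  T = 318.8 K: K = (1.659, 0.234), RR gives ψ = 0.185, H_out = 4.767 kJ/mol
  T = 355.9 K: K = (2.420, 0.419), RR gives ψ = 0.758, H_out = 25.073 kJ/mol
  T = 337.4 K: K = (2.026, 0.318), RR gives ψ = 0.498, H_out = 15.751 kJ/mol
  T = 328.1 K: K = (1.838, 0.274), RR gives ψ = 0.357, H_out = 10.713 kJ/mol
  T = 323.5 K: K = (1.749, 0.254), RR gives ψ = 0.278, H_out = 7.935 kJ/mol
  T = 321.1 K: K = (1.703, 0.244), RR gives ψ = 0.232, H_out = 6.367 kJ/mol
Linear interpolation between T = 321.1 (H_out = 6.367) and T = 323.5 (H_out = 7.935) on hF = 6.381 gives T ≈ 321.1 K, at which ψ = 0.23.

T = 321.1 K, V/F = 0.23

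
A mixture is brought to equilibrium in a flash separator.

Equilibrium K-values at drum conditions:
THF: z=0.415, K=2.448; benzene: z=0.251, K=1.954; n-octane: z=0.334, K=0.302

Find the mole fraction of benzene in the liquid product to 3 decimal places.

Let ψ = V/F and solve Σ zᵢ(Kᵢ−1)/(1+ψ(Kᵢ−1)) = 0.
Check two-phase: ΣzᵢKᵢ = 1.607 > 1 and Σzᵢ/Kᵢ = 1.404 > 1, so g(0) = 0.607 > 0 and g(1) = -0.404 < 0.
Iterate (Newton) starting at ψ = 0.52:
  ψ = 0.520: g = 0.1369, g' = -0.786 → ψ = 0.694
  ψ = 0.694: g = -0.0085, g' = -0.911 → ψ = 0.685
Converged at ψ = 0.685.
Compositions from xᵢ = zᵢ/(1+ψ(Kᵢ−1)), yᵢ = Kᵢxᵢ:
  THF: x = 0.208, y = 0.510
  benzene: x = 0.152, y = 0.297
  n-octane: x = 0.640, y = 0.193

x_benzene = 0.152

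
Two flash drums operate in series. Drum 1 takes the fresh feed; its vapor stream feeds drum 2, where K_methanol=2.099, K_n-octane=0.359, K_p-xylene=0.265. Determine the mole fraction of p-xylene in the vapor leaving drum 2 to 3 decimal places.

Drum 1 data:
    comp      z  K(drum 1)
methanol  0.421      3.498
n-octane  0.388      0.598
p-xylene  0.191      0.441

Drum 1:
Iterate (Newton) starting at ψ₁ = 0.5:
  ψ₁ = 0.500: g = 0.1242, g' = -0.733 → ψ₁ = 0.670
  ψ₁ = 0.670: g = 0.0095, g' = -0.638 → ψ₁ = 0.684
Converged at ψ₁ = 0.684.
Drum-1 compositions:
  methanol: x = 0.155, y = 0.543
  n-octane: x = 0.535, y = 0.320
  p-xylene: x = 0.309, y = 0.136
Drum-2 feed = drum-1 vapor: z₂ = (0.5435, 0.3201, 0.1364).
Drum 2:
Newton–Raphson from ψ₂ = 0.4:
  ψ₂ = 0.400: g = -0.0031, g' = -0.702 → ψ₂ = 0.396
Converged at ψ₂ = 0.396.
  methanol: x = 0.379, y = 0.795
  n-octane: x = 0.429, y = 0.154
  p-xylene: x = 0.192, y = 0.051

y_p-xylene (drum 2) = 0.051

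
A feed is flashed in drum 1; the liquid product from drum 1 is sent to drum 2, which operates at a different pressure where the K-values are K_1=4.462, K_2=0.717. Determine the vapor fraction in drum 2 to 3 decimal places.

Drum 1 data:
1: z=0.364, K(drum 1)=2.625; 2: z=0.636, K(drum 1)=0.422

V/F (drum 2) = 0.714

Drum 1:
Newton–Raphson from ψ₁ = 0.5:
  ψ₁ = 0.500: g = -0.1907, g' = -0.713 → ψ₁ = 0.233
  ψ₁ = 0.233: g = 0.0046, g' = -0.790 → ψ₁ = 0.238
Converged at ψ₁ = 0.238.
Drum-1 compositions:
  1: x = 0.262, y = 0.689
  2: x = 0.738, y = 0.311
Drum-2 feed = drum-1 liquid: z₂ = (0.2624, 0.7376).
Drum 2:
Binary case is linear: z₁(K₁−1)(1+ψ₂(K₂−1)) + z₂(K₂−1)(1+ψ₂(K₁−1)) = 0
⇒ ψ₂ = [z₁(K₁−1)+z₂(K₂−1)] / [−(K₁−1)(K₂−1)] = 0.6996/0.9797 = 0.714
  1: x = 0.076, y = 0.337
  2: x = 0.924, y = 0.663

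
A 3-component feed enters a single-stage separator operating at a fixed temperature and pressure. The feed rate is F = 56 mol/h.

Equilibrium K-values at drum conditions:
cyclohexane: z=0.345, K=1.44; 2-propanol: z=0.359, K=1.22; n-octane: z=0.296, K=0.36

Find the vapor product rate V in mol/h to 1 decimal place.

Let ψ = V/F and solve Σ zᵢ(Kᵢ−1)/(1+ψ(Kᵢ−1)) = 0.
g(0) = ΣzᵢKᵢ − 1 = 0.041 and g(1) = 1 − Σzᵢ/Kᵢ = -0.356, so a root lies in (0, 1).
Newton–Raphson from ψ = 0.49:
  ψ = 0.490: g = -0.0798, g' = -0.317 → ψ = 0.238
  ψ = 0.238: g = -0.0110, g' = -0.239 → ψ = 0.192
  ψ = 0.192: g = -0.0002, g' = -0.230 → ψ = 0.191
Converged at ψ = 0.191.
Then V = ψ·F = 0.1910·56 = 10.7 mol/h and L = F − V = 45.3 mol/h.

V = 10.7 mol/h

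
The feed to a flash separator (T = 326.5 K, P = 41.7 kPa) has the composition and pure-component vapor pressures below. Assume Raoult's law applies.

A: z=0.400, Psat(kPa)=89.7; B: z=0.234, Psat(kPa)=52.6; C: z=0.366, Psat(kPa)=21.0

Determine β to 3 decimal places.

Raoult's law: Kᵢ = Pᵢˢᵃᵗ/P = Pᵢˢᵃᵗ/41.7.
  K_A = 89.7/41.7 = 2.15108, K_B = 52.6/41.7 = 1.26139, K_C = 21.0/41.7 = 0.50360
Rachford–Rice: g(β) = Σ zᵢ(Kᵢ−1)/(1+β(Kᵢ−1)) = 0.
g(0) = ΣzᵢKᵢ − 1 = 0.340 and g(1) = 1 − Σzᵢ/Kᵢ = -0.098, so a root lies in (0, 1).
Newton iteration, β⁰ = 0.4:
  β = 0.400: g = 0.1439, g' = -0.402 → β = 0.758
  β = 0.758: g = 0.0056, g' = -0.394 → β = 0.772
Converged at β = 0.772.

β = 0.772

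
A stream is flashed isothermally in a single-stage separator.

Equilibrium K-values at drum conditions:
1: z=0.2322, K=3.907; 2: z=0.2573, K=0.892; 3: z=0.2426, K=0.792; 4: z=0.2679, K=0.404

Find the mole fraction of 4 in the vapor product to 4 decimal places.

Rachford–Rice: g(V/F) = Σ zᵢ(Kᵢ−1)/(1+V/F(Kᵢ−1)) = 0.
g(0) = ΣzᵢKᵢ − 1 = 0.4371 and g(1) = 1 − Σzᵢ/Kᵢ = -0.3173, so a root lies in (0, 1).
Iterate (Newton) starting at V/F = 0.68:
  V/F = 0.6800: g = -0.13048, g' = -0.5082 → V/F = 0.4233
  V/F = 0.4233: g = 0.00465, g' = -0.5806 → V/F = 0.4313
Converged at V/F = 0.4313.
Compositions from xᵢ = zᵢ/(1+V/F(Kᵢ−1)), yᵢ = Kᵢxᵢ:
  1: x = 0.1030, y = 0.4025
  2: x = 0.2699, y = 0.2407
  3: x = 0.2665, y = 0.2111
  4: x = 0.3606, y = 0.1457

y_4 = 0.1457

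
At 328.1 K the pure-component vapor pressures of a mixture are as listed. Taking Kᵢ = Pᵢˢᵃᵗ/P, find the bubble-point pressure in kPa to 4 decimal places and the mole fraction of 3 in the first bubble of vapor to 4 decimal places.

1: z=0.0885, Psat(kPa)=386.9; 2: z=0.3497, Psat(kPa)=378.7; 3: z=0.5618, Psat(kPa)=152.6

At the bubble point ψ → 0, so ΣzᵢKᵢ = 1 with Kᵢ = Pᵢˢᵃᵗ/P ⇒ P = ΣzᵢPᵢˢᵃᵗ.
P = 0.0885·386.9 + 0.3497·378.7 + 0.5618·152.6 = 252.4027 kPa
yᵢ = zᵢPᵢˢᵃᵗ/P ⇒ y_3 = 0.5618·152.6/252.4027 = 0.3397

Pbub = 252.4027 kPa, y_3 = 0.3397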